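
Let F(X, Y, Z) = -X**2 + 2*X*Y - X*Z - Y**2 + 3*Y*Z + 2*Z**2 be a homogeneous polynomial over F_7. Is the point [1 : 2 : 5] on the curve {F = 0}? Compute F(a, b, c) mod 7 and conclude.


F(1,2,5) ≡ 4 (mod 7); P is NOT on the curve.

Evaluate F(1, 2, 5) term-by-term (mod 7).
  -X**2 ↦ -1·1·1·1 = -1
  2*X*Y ↦ 2·1·2·1 = 4
  -X*Z ↦ -1·1·1·5 = -5
  -Y**2 ↦ -1·1·4·1 = -4
  3*Y*Z ↦ 3·1·2·5 = 30
  2*Z**2 ↦ 2·1·1·25 = 50
Sum: F(1, 2, 5) = (-1) + (4) + (-5) + (-4) + (30) + (50) = 74.
Reducing mod 7: 74 ≡ 4 (mod 7).
Since F(a, b, c) ≡ 4 ≠ 0 (mod 7), P does NOT lie on the curve.


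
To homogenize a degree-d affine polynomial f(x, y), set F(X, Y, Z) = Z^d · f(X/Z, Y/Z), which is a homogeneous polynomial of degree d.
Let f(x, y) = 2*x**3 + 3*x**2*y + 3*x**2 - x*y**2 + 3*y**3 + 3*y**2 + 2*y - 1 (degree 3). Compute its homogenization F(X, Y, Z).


F(X, Y, Z) = 2*X**3 + 3*X**2*Y + 3*X**2*Z - X*Y**2 + 3*Y**3 + 3*Y**2*Z + 2*Y*Z**2 - Z**3

deg(f) = 3.
Substitute x = X/Z, y = Y/Z into f, then multiply by Z^3.
  monomial 2·x^3·y^0 ↦ 2·X^3·Y^0·Z^0.
  monomial 3·x^2·y^1 ↦ 3·X^2·Y^1·Z^0.
  monomial 3·x^2·y^0 ↦ 3·X^2·Y^0·Z^1.
  monomial -1·x^1·y^2 ↦ -1·X^1·Y^2·Z^0.
  monomial 3·x^0·y^3 ↦ 3·X^0·Y^3·Z^0.
  monomial 3·x^0·y^2 ↦ 3·X^0·Y^2·Z^1.
  monomial 2·x^0·y^1 ↦ 2·X^0·Y^1·Z^2.
  monomial -1·x^0·y^0 ↦ -1·X^0·Y^0·Z^3.
Collecting: F(X, Y, Z) = 2*X**3 + 3*X**2*Y + 3*X**2*Z - X*Y**2 + 3*Y**3 + 3*Y**2*Z + 2*Y*Z**2 - Z**3.


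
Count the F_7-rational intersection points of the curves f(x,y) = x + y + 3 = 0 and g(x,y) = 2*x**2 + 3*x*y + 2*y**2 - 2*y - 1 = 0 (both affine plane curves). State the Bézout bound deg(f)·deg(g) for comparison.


Common zeros: ∅; count = 0; Bézout bound = 2.

deg(f) = 1, deg(g) = 2, so Bézout bound = 2.
Scan x ∈ F_7. For each x, list the y ∈ F_7 with f(x, y) ≡ 0 and those with g(x, y) ≡ 0 (mod 7); the common zeros in that column are the intersection.
  x = 0: f ≡ 0 at y ∈ {4}; g ≡ 0 at y ∈ ∅; common: ∅.
  x = 1: f ≡ 0 at y ∈ {3}; g ≡ 0 at y ∈ {5}; common: ∅.
  x = 2: f ≡ 0 at y ∈ {2}; g ≡ 0 at y ∈ {0, 5}; common: ∅.
  x = 3: f ≡ 0 at y ∈ {1}; g ≡ 0 at y ∈ {3, 4}; common: ∅.
  x = 4: f ≡ 0 at y ∈ {0}; g ≡ 0 at y ∈ ∅; common: ∅.
  x = 5: f ≡ 0 at y ∈ {6}; g ≡ 0 at y ∈ {0, 4}; common: ∅.
  x = 6: f ≡ 0 at y ∈ {5}; g ≡ 0 at y ∈ ∅; common: ∅.
Collecting: common zeros = ∅, so the count is 0.
Comparison with the Bézout bound: 0 ≤ 2 = deg(f)·deg(g), as expected for curves with no common component (the affine F_7-count falls short of the bound because intersections may lie at infinity, over extension fields, or carry multiplicity).


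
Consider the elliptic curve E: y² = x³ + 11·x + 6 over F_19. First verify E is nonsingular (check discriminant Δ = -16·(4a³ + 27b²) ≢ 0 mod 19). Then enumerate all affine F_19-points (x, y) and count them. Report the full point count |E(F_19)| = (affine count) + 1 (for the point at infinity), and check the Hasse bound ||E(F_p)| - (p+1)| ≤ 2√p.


Affine points = {(0, 5), (0, 14), (2, 6), (2, 13), (3, 3), (3, 16), (4, 0), (8, 6), (8, 13), (9, 6), (9, 13), (12, 2), (12, 17), (13, 3), (13, 16), (14, 4), (14, 15)}; affine count = 17; |E(F_19)| = 18.

Discriminant check: Δ ∝ 4a³ + 27b² = 4·11³ + 27·6² = 4·1331 + 27·36 ≡ 7 (mod 19). Nonzero ⇒ E is nonsingular.
For each x ∈ F_19, compute rhs = x³ + 11·x + 6 mod 19, then count y ∈ F_19 with y² ≡ rhs.
  x = 0: rhs = 6, matching y values: 5, 14 (2 points).
  x = 1: rhs = 18, matching y values: none (0 points).
  x = 2: rhs = 17, matching y values: 6, 13 (2 points).
  x = 3: rhs = 9, matching y values: 3, 16 (2 points).
  x = 4: rhs = 0, matching y values: 0 (1 points).
  x = 5: rhs = 15, matching y values: none (0 points).
  x = 6: rhs = 3, matching y values: none (0 points).
  x = 7: rhs = 8, matching y values: none (0 points).
  x = 8: rhs = 17, matching y values: 6, 13 (2 points).
  x = 9: rhs = 17, matching y values: 6, 13 (2 points).
  x = 10: rhs = 14, matching y values: none (0 points).
  x = 11: rhs = 14, matching y values: none (0 points).
  x = 12: rhs = 4, matching y values: 2, 17 (2 points).
  x = 13: rhs = 9, matching y values: 3, 16 (2 points).
  x = 14: rhs = 16, matching y values: 4, 15 (2 points).
  x = 15: rhs = 12, matching y values: none (0 points).
  x = 16: rhs = 3, matching y values: none (0 points).
  x = 17: rhs = 14, matching y values: none (0 points).
  x = 18: rhs = 13, matching y values: none (0 points).
Total affine count: 17.
Full point count |E(F_19)| = 17 + 1 = 18.
Hasse bound: |18 − (19+1)| = |-2| = 2 ≤ 2√19 ≈ 8.7178 ✓.


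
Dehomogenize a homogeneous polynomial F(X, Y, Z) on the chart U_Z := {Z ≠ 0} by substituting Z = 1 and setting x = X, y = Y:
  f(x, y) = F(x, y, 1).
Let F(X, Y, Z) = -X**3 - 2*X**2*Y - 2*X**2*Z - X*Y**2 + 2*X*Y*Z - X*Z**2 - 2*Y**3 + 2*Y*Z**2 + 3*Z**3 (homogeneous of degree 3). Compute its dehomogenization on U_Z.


f(x, y) = -x**3 - 2*x**2*y - 2*x**2 - x*y**2 + 2*x*y - x - 2*y**3 + 2*y + 3

On U_Z we set Z = 1. Each monomial c·X^i·Y^j·Z^k in F becomes c·x^i·y^j·1^k = c·x^i·y^j.
Substituting Z = 1: F(X, Y, 1) = -x**3 - 2*x**2*y - 2*x**2 - x*y**2 + 2*x*y - x - 2*y**3 + 2*y + 3.
Note: deg(f) ≤ deg(F) = 3; strict inequality happens when F is divisible by Z (lost terms).


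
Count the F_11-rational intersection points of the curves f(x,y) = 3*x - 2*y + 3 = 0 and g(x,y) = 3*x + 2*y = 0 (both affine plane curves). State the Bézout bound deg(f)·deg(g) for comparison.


Common zeros: {(5, 9)}; count = 1; Bézout bound = 1.

deg(f) = 1, deg(g) = 1, so Bézout bound = 1.
Scan x ∈ F_11. For each x, list the y ∈ F_11 with f(x, y) ≡ 0 and those with g(x, y) ≡ 0 (mod 11); the common zeros in that column are the intersection.
  x = 0: f ≡ 0 at y ∈ {7}; g ≡ 0 at y ∈ {0}; common: ∅.
  x = 1: f ≡ 0 at y ∈ {3}; g ≡ 0 at y ∈ {4}; common: ∅.
  x = 2: f ≡ 0 at y ∈ {10}; g ≡ 0 at y ∈ {8}; common: ∅.
  x = 3: f ≡ 0 at y ∈ {6}; g ≡ 0 at y ∈ {1}; common: ∅.
  x = 4: f ≡ 0 at y ∈ {2}; g ≡ 0 at y ∈ {5}; common: ∅.
  x = 5: f ≡ 0 at y ∈ {9}; g ≡ 0 at y ∈ {9}; common: {9}.
  x = 6: f ≡ 0 at y ∈ {5}; g ≡ 0 at y ∈ {2}; common: ∅.
  x = 7: f ≡ 0 at y ∈ {1}; g ≡ 0 at y ∈ {6}; common: ∅.
  x = 8: f ≡ 0 at y ∈ {8}; g ≡ 0 at y ∈ {10}; common: ∅.
  x = 9: f ≡ 0 at y ∈ {4}; g ≡ 0 at y ∈ {3}; common: ∅.
  x = 10: f ≡ 0 at y ∈ {0}; g ≡ 0 at y ∈ {7}; common: ∅.
Collecting: common zeros = {(5, 9)}, so the count is 1.
Comparison with the Bézout bound: 1 ≤ 1 = deg(f)·deg(g), as expected for curves with no common component (the bound is attained).


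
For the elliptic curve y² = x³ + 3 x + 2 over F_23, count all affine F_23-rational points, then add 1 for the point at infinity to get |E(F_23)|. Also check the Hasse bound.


Affine points = {(0, 5), (0, 18), (1, 11), (1, 12), (2, 4), (2, 19), (4, 3), (4, 20), (5, 2), (5, 21), (6, 11), (6, 12), (8, 3), (8, 20), (11, 3), (11, 20), (12, 8), (12, 15), (15, 8), (15, 15), (16, 11), (16, 12), (18, 0), (19, 8), (19, 15), (20, 9), (20, 14)}; affine count = 27; |E(F_23)| = 28.

Discriminant check: Δ ∝ 4a³ + 27b² = 4·3³ + 27·2² = 4·27 + 27·4 ≡ 9 (mod 23). Nonzero ⇒ E is nonsingular.
For each x ∈ F_23, compute rhs = x³ + 3·x + 2 mod 23, then count y ∈ F_23 with y² ≡ rhs.
  x = 0: rhs = 2, matching y values: 5, 18 (2 points).
  x = 1: rhs = 6, matching y values: 11, 12 (2 points).
  x = 2: rhs = 16, matching y values: 4, 19 (2 points).
  x = 3: rhs = 15, matching y values: none (0 points).
  x = 4: rhs = 9, matching y values: 3, 20 (2 points).
  x = 5: rhs = 4, matching y values: 2, 21 (2 points).
  x = 6: rhs = 6, matching y values: 11, 12 (2 points).
  x = 7: rhs = 21, matching y values: none (0 points).
  x = 8: rhs = 9, matching y values: 3, 20 (2 points).
  x = 9: rhs = 22, matching y values: none (0 points).
  x = 10: rhs = 20, matching y values: none (0 points).
  x = 11: rhs = 9, matching y values: 3, 20 (2 points).
  x = 12: rhs = 18, matching y values: 8, 15 (2 points).
  x = 13: rhs = 7, matching y values: none (0 points).
  x = 14: rhs = 5, matching y values: none (0 points).
  x = 15: rhs = 18, matching y values: 8, 15 (2 points).
  x = 16: rhs = 6, matching y values: 11, 12 (2 points).
  x = 17: rhs = 21, matching y values: none (0 points).
  x = 18: rhs = 0, matching y values: 0 (1 points).
  x = 19: rhs = 18, matching y values: 8, 15 (2 points).
  x = 20: rhs = 12, matching y values: 9, 14 (2 points).
  x = 21: rhs = 11, matching y values: none (0 points).
  x = 22: rhs = 21, matching y values: none (0 points).
Total affine count: 27.
Full point count |E(F_23)| = 27 + 1 = 28.
Hasse bound: |28 − (23+1)| = |4| = 4 ≤ 2√23 ≈ 9.5917 ✓.


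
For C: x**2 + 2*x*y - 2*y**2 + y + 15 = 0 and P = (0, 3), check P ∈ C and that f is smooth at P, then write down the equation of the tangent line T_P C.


Tangent line at P: 6*x - 11*y + 33 = 0.

Step 1: f(0, 3) = 0, so P lies on C.
Step 2: partial derivatives
  f_x(x, y) = 2*x + 2*y, f_y(x, y) = 2*x - 4*y + 1.
  f_x(P) = 6, f_y(P) = -11 (gradient nonzero, so P is smooth).
Step 3: tangent line at P: 6·(x − 0) + -11·(y − 3) = 0.
Expanding: 6*x - 11*y + 33 = 0.


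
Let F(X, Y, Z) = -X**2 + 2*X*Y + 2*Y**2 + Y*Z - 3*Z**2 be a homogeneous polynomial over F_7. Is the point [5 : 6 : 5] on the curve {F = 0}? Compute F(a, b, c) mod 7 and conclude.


F(5,6,5) ≡ 6 (mod 7); P is NOT on the curve.

Evaluate F(5, 6, 5) term-by-term (mod 7).
  -X**2 ↦ -1·25·1·1 = -25
  2*X*Y ↦ 2·5·6·1 = 60
  2*Y**2 ↦ 2·1·36·1 = 72
  Y*Z ↦ 1·1·6·5 = 30
  -3*Z**2 ↦ -3·1·1·25 = -75
Sum: F(5, 6, 5) = (-25) + (60) + (72) + (30) + (-75) = 62.
Reducing mod 7: 62 ≡ 6 (mod 7).
Since F(a, b, c) ≡ 6 ≠ 0 (mod 7), P does NOT lie on the curve.


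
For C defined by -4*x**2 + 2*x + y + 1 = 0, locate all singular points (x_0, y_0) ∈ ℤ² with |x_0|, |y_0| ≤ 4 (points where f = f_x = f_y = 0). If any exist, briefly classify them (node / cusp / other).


No singular points in the scanned grid; C is smooth there.

Compute partial derivatives:
  f_x = 2 - 8*x.
  f_y = 1.
f_y = 1 is a nonzero constant, so f_y never vanishes: no point (x, y) can satisfy f = f_x = f_y = 0. In particular no (x, y) ∈ {−4, ..., 4}² is singular; the curve is smooth.


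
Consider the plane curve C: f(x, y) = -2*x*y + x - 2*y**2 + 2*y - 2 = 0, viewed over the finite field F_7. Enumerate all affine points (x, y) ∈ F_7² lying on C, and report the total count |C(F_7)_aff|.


Affine F_7-points: {(0, 3), (0, 5), (2, 0), (2, 6), (5, 1), (5, 2)}; count = 6.

For each of the 49 pairs (x, y) ∈ F_7², evaluate f(x, y) mod 7. Record the zeros.
  x = 0: [0↦5, 1↦5, 2↦1, 3↦0, 4↦2, 5↦0, 6↦1]  zeros at y ∈ {3, 5}
  x = 1: [0↦6, 1↦4, 2↦5, 3↦2, 4↦2, 5↦5, 6↦4]  zeros at y ∈ ∅
  x = 2: [0↦0, 1↦3, 2↦2, 3↦4, 4↦2, 5↦3, 6↦0]  zeros at y ∈ {0, 6}
  x = 3: [0↦1, 1↦2, 2↦6, 3↦6, 4↦2, 5↦1, 6↦3]  zeros at y ∈ ∅
  x = 4: [0↦2, 1↦1, 2↦3, 3↦1, 4↦2, 5↦6, 6↦6]  zeros at y ∈ ∅
  x = 5: [0↦3, 1↦0, 2↦0, 3↦3, 4↦2, 5↦4, 6↦2]  zeros at y ∈ {1, 2}
  x = 6: [0↦4, 1↦6, 2↦4, 3↦5, 4↦2, 5↦2, 6↦5]  zeros at y ∈ ∅
Collecting zeros: affine points = {(0, 3), (0, 5), (2, 0), (2, 6), (5, 1), (5, 2)}.
Total count |C(F_7)_aff| = 6.


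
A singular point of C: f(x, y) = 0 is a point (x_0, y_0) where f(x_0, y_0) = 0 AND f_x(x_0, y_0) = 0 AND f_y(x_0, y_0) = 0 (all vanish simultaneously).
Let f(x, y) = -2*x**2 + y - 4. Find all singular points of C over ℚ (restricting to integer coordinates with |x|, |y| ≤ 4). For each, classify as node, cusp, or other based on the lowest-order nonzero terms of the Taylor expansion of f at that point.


No singular points in the scanned grid; C is smooth there.

Compute partial derivatives:
  f_x = -4*x.
  f_y = 1.
f_y = 1 is a nonzero constant, so f_y never vanishes: no point (x, y) can satisfy f = f_x = f_y = 0. In particular no (x, y) ∈ {−4, ..., 4}² is singular; the curve is smooth.


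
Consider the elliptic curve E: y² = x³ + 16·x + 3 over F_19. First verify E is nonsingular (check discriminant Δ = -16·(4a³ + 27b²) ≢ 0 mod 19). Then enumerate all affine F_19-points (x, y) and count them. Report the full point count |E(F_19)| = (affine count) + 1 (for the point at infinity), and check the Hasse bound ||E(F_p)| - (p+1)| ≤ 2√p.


Affine points = {(1, 1), (1, 18), (2, 9), (2, 10), (4, 6), (4, 13), (6, 7), (6, 12), (8, 4), (8, 15), (10, 2), (10, 17), (11, 3), (11, 16), (12, 2), (12, 17), (14, 8), (14, 11), (16, 2), (16, 17), (17, 1), (17, 18), (18, 9), (18, 10)}; affine count = 24; |E(F_19)| = 25.

Discriminant check: Δ ∝ 4a³ + 27b² = 4·16³ + 27·3² = 4·4096 + 27·9 ≡ 2 (mod 19). Nonzero ⇒ E is nonsingular.
For each x ∈ F_19, compute rhs = x³ + 16·x + 3 mod 19, then count y ∈ F_19 with y² ≡ rhs.
  x = 0: rhs = 3, matching y values: none (0 points).
  x = 1: rhs = 1, matching y values: 1, 18 (2 points).
  x = 2: rhs = 5, matching y values: 9, 10 (2 points).
  x = 3: rhs = 2, matching y values: none (0 points).
  x = 4: rhs = 17, matching y values: 6, 13 (2 points).
  x = 5: rhs = 18, matching y values: none (0 points).
  x = 6: rhs = 11, matching y values: 7, 12 (2 points).
  x = 7: rhs = 2, matching y values: none (0 points).
  x = 8: rhs = 16, matching y values: 4, 15 (2 points).
  x = 9: rhs = 2, matching y values: none (0 points).
  x = 10: rhs = 4, matching y values: 2, 17 (2 points).
  x = 11: rhs = 9, matching y values: 3, 16 (2 points).
  x = 12: rhs = 4, matching y values: 2, 17 (2 points).
  x = 13: rhs = 14, matching y values: none (0 points).
  x = 14: rhs = 7, matching y values: 8, 11 (2 points).
  x = 15: rhs = 8, matching y values: none (0 points).
  x = 16: rhs = 4, matching y values: 2, 17 (2 points).
  x = 17: rhs = 1, matching y values: 1, 18 (2 points).
  x = 18: rhs = 5, matching y values: 9, 10 (2 points).
Total affine count: 24.
Full point count |E(F_19)| = 24 + 1 = 25.
Hasse bound: |25 − (19+1)| = |5| = 5 ≤ 2√19 ≈ 8.7178 ✓.


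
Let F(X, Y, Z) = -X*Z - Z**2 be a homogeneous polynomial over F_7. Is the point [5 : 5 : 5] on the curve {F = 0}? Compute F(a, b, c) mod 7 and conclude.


F(5,5,5) ≡ 6 (mod 7); P is NOT on the curve.

Evaluate F(5, 5, 5) term-by-term (mod 7).
  -X*Z ↦ -1·5·1·5 = -25
  -Z**2 ↦ -1·1·1·25 = -25
Sum: F(5, 5, 5) = (-25) + (-25) = -50.
Reducing mod 7: -50 ≡ 6 (mod 7).
Since F(a, b, c) ≡ 6 ≠ 0 (mod 7), P does NOT lie on the curve.


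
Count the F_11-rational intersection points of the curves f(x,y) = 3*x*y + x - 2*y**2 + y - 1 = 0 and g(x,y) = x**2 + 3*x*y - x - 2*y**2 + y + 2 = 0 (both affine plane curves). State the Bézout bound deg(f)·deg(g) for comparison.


Common zeros: {(9, 4), (9, 10)}; count = 2; Bézout bound = 4.

deg(f) = 2, deg(g) = 2, so Bézout bound = 4.
Scan x ∈ F_11. For each x, list the y ∈ F_11 with f(x, y) ≡ 0 and those with g(x, y) ≡ 0 (mod 11); the common zeros in that column are the intersection.
  x = 0: f ≡ 0 at y ∈ {8, 9}; g ≡ 0 at y ∈ ∅; common: ∅.
  x = 1: f ≡ 0 at y ∈ {0, 2}; g ≡ 0 at y ∈ ∅; common: ∅.
  x = 2: f ≡ 0 at y ∈ ∅; g ≡ 0 at y ∈ {4, 5}; common: ∅.
  x = 3: f ≡ 0 at y ∈ ∅; g ≡ 0 at y ∈ ∅; common: ∅.
  x = 4: f ≡ 0 at y ∈ ∅; g ≡ 0 at y ∈ ∅; common: ∅.
  x = 5: f ≡ 0 at y ∈ ∅; g ≡ 0 at y ∈ {0, 8}; common: ∅.
  x = 6: f ≡ 0 at y ∈ {1, 3}; g ≡ 0 at y ∈ {5, 10}; common: ∅.
  x = 7: f ≡ 0 at y ∈ {5, 6}; g ≡ 0 at y ∈ {0}; common: ∅.
  x = 8: f ≡ 0 at y ∈ ∅; g ≡ 0 at y ∈ {9}; common: ∅.
  x = 9: f ≡ 0 at y ∈ {4, 10}; g ≡ 0 at y ∈ {4, 10}; common: {4, 10}.
  x = 10: f ≡ 0 at y ∈ ∅; g ≡ 0 at y ∈ {1, 9}; common: ∅.
Collecting: common zeros = {(9, 4), (9, 10)}, so the count is 2.
Comparison with the Bézout bound: 2 ≤ 4 = deg(f)·deg(g), as expected for curves with no common component (the affine F_11-count falls short of the bound because intersections may lie at infinity, over extension fields, or carry multiplicity).


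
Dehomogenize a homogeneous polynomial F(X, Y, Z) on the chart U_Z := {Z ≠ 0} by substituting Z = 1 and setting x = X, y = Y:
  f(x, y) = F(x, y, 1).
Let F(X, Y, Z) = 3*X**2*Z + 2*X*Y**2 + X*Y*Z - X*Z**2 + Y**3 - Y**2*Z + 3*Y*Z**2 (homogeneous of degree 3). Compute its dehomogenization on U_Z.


f(x, y) = 3*x**2 + 2*x*y**2 + x*y - x + y**3 - y**2 + 3*y

On U_Z we set Z = 1. Each monomial c·X^i·Y^j·Z^k in F becomes c·x^i·y^j·1^k = c·x^i·y^j.
Substituting Z = 1: F(X, Y, 1) = 3*x**2 + 2*x*y**2 + x*y - x + y**3 - y**2 + 3*y.
Note: deg(f) ≤ deg(F) = 3; strict inequality happens when F is divisible by Z (lost terms).


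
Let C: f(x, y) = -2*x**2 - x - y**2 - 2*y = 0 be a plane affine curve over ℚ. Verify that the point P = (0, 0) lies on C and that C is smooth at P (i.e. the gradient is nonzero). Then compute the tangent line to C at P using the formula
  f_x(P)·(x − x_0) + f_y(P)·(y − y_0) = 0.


Tangent line at P: -x - 2*y = 0.

Step 1: f(0, 0) = 0, so P lies on C.
Step 2: partial derivatives
  f_x(x, y) = -4*x - 1, f_y(x, y) = -2*y - 2.
  f_x(P) = -1, f_y(P) = -2 (gradient nonzero, so P is smooth).
Step 3: tangent line at P: -1·(x − 0) + -2·(y − 0) = 0.
Expanding: -x - 2*y = 0.


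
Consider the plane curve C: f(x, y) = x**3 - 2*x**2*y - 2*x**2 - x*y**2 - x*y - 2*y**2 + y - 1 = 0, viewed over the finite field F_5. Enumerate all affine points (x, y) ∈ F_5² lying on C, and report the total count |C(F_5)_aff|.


Affine F_5-points: {(1, 3), (2, 2), (4, 1), (4, 4)}; count = 4.

For each of the 25 pairs (x, y) ∈ F_5², evaluate f(x, y) mod 5. Record the zeros.
  x = 0: [0↦4, 1↦3, 2↦3, 3↦4, 4↦1]  zeros at y ∈ ∅
  x = 1: [0↦3, 1↦3, 2↦2, 3↦0, 4↦2]  zeros at y ∈ {3}
  x = 2: [0↦4, 1↦1, 2↦0, 3↦1, 4↦4]  zeros at y ∈ {2}
  x = 3: [0↦3, 1↦3, 2↦3, 3↦3, 4↦3]  zeros at y ∈ ∅
  x = 4: [0↦1, 1↦0, 2↦2, 3↦2, 4↦0]  zeros at y ∈ {1, 4}
Collecting zeros: affine points = {(1, 3), (2, 2), (4, 1), (4, 4)}.
Total count |C(F_5)_aff| = 4.


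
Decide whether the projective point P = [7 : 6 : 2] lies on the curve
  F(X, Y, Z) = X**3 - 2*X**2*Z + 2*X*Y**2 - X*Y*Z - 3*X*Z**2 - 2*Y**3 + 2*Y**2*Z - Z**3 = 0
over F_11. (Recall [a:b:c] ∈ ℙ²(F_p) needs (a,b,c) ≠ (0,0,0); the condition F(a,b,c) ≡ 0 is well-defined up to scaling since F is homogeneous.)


F(7,6,2) ≡ 0 (mod 11); P is on the curve.

Evaluate F(7, 6, 2) term-by-term (mod 11).
  X**3 ↦ 1·343·1·1 = 343
  -2*X**2*Z ↦ -2·49·1·2 = -196
  2*X*Y**2 ↦ 2·7·36·1 = 504
  -X*Y*Z ↦ -1·7·6·2 = -84
  -3*X*Z**2 ↦ -3·7·1·4 = -84
  -2*Y**3 ↦ -2·1·216·1 = -432
  2*Y**2*Z ↦ 2·1·36·2 = 144
  -Z**3 ↦ -1·1·1·8 = -8
Sum: F(7, 6, 2) = (343) + (-196) + (504) + (-84) + (-84) + (-432) + (144) + (-8) = 187.
Reducing mod 11: 187 ≡ 0 (mod 11).
Since F(a, b, c) ≡ 0 (mod 11), P lies on the curve.


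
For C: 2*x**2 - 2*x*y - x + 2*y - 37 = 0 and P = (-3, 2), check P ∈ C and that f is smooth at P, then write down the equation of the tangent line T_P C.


Tangent line at P: -17*x + 8*y - 67 = 0.

Step 1: f(-3, 2) = 0, so P lies on C.
Step 2: partial derivatives
  f_x(x, y) = 4*x - 2*y - 1, f_y(x, y) = 2 - 2*x.
  f_x(P) = -17, f_y(P) = 8 (gradient nonzero, so P is smooth).
Step 3: tangent line at P: -17·(x − -3) + 8·(y − 2) = 0.
Expanding: -17*x + 8*y - 67 = 0.


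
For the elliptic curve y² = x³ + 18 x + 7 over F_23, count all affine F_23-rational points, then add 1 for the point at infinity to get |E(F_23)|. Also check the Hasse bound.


Affine points = {(1, 7), (1, 16), (6, 3), (6, 20), (7, 4), (7, 19), (9, 1), (9, 22), (11, 8), (11, 15), (13, 0), (14, 6), (14, 17), (15, 8), (15, 15), (19, 3), (19, 20), (20, 8), (20, 15), (21, 3), (21, 20)}; affine count = 21; |E(F_23)| = 22.

Discriminant check: Δ ∝ 4a³ + 27b² = 4·18³ + 27·7² = 4·5832 + 27·49 ≡ 18 (mod 23). Nonzero ⇒ E is nonsingular.
For each x ∈ F_23, compute rhs = x³ + 18·x + 7 mod 23, then count y ∈ F_23 with y² ≡ rhs.
  x = 0: rhs = 7, matching y values: none (0 points).
  x = 1: rhs = 3, matching y values: 7, 16 (2 points).
  x = 2: rhs = 5, matching y values: none (0 points).
  x = 3: rhs = 19, matching y values: none (0 points).
  x = 4: rhs = 5, matching y values: none (0 points).
  x = 5: rhs = 15, matching y values: none (0 points).
  x = 6: rhs = 9, matching y values: 3, 20 (2 points).
  x = 7: rhs = 16, matching y values: 4, 19 (2 points).
  x = 8: rhs = 19, matching y values: none (0 points).
  x = 9: rhs = 1, matching y values: 1, 22 (2 points).
  x = 10: rhs = 14, matching y values: none (0 points).
  x = 11: rhs = 18, matching y values: 8, 15 (2 points).
  x = 12: rhs = 19, matching y values: none (0 points).
  x = 13: rhs = 0, matching y values: 0 (1 points).
  x = 14: rhs = 13, matching y values: 6, 17 (2 points).
  x = 15: rhs = 18, matching y values: 8, 15 (2 points).
  x = 16: rhs = 21, matching y values: none (0 points).
  x = 17: rhs = 5, matching y values: none (0 points).
  x = 18: rhs = 22, matching y values: none (0 points).
  x = 19: rhs = 9, matching y values: 3, 20 (2 points).
  x = 20: rhs = 18, matching y values: 8, 15 (2 points).
  x = 21: rhs = 9, matching y values: 3, 20 (2 points).
  x = 22: rhs = 11, matching y values: none (0 points).
Total affine count: 21.
Full point count |E(F_23)| = 21 + 1 = 22.
Hasse bound: |22 − (23+1)| = |-2| = 2 ≤ 2√23 ≈ 9.5917 ✓.


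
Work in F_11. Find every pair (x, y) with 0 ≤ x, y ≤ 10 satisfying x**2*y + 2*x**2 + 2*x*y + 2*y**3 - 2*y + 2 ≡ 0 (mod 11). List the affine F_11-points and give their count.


Affine F_11-points: {(0, 5), (1, 2), (3, 9), (4, 3), (5, 6), (8, 3), (8, 5), (9, 2), (9, 7), (10, 6)}; count = 10.

For each of the 121 pairs (x, y) ∈ F_11², evaluate f(x, y) mod 11. Record the zeros.
  x = 0: [0↦2, 1↦2, 2↦3, 3↦6, 4↦1, 5↦0, 6↦4, 7↦3, 8↦9, 9↦1, 10↦2]  zeros at y ∈ {5}
  x = 1: [0↦4, 1↦7, 2↦0, 3↦6, 4↦4, 5↦6, 6↦2, 7↦4, 8↦2, 9↦8, 10↦1]  zeros at y ∈ {2}
  x = 2: [0↦10, 1↦7, 2↦5, 3↦5, 4↦8, 5↦4, 6↦5, 7↦1, 8↦4, 9↦4, 10↦2]  zeros at y ∈ ∅
  x = 3: [0↦9, 1↦2, 2↦7, 3↦3, 4↦2, 5↦5, 6↦2, 7↦5, 8↦4, 9↦0, 10↦5]  zeros at y ∈ {9}
  x = 4: [0↦1, 1↦3, 2↦6, 3↦0, 4↦8, 5↦9, 6↦4, 7↦5, 8↦2, 9↦7, 10↦10]  zeros at y ∈ {3}
  x = 5: [0↦8, 1↦10, 2↦2, 3↦7, 4↦4, 5↦5, 6↦0, 7↦1, 8↦9, 9↦3, 10↦6]  zeros at y ∈ {6}
  x = 6: [0↦8, 1↦1, 2↦6, 3↦2, 4↦1, 5↦4, 6↦1, 7↦4, 8↦3, 9↦10, 10↦4]  zeros at y ∈ ∅
  x = 7: [0↦1, 1↦9, 2↦7, 3↦7, 4↦10, 5↦6, 6↦7, 7↦3, 8↦6, 9↦6, 10↦4]  zeros at y ∈ ∅
  x = 8: [0↦9, 1↦1, 2↦5, 3↦0, 4↦9, 5↦0, 6↦7, 7↦9, 8↦7, 9↦2, 10↦6]  zeros at y ∈ {3, 5}
  x = 9: [0↦10, 1↦10, 2↦0, 3↦3, 4↦9, 5↦8, 6↦1, 7↦0, 8↦6, 9↦9, 10↦10]  zeros at y ∈ {2, 7}
  x = 10: [0↦4, 1↦3, 2↦3, 3↦5, 4↦10, 5↦8, 6↦0, 7↦9, 8↦3, 9↦5, 10↦5]  zeros at y ∈ {6}
Collecting zeros: affine points = {(0, 5), (1, 2), (3, 9), (4, 3), (5, 6), (8, 3), (8, 5), (9, 2), (9, 7), (10, 6)}.
Total count |C(F_11)_aff| = 10.


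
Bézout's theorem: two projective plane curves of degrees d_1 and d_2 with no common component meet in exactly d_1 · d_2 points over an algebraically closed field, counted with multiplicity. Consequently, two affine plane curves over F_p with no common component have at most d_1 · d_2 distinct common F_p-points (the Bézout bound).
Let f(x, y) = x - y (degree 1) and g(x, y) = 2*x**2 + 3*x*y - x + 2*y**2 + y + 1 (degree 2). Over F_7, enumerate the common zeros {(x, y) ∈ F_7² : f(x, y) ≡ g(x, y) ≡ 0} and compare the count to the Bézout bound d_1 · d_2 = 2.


Common zeros: ∅; count = 0; Bézout bound = 2.

deg(f) = 1, deg(g) = 2, so Bézout bound = 2.
Scan x ∈ F_7. For each x, list the y ∈ F_7 with f(x, y) ≡ 0 and those with g(x, y) ≡ 0 (mod 7); the common zeros in that column are the intersection.
  x = 0: f ≡ 0 at y ∈ {0}; g ≡ 0 at y ∈ {5}; common: ∅.
  x = 1: f ≡ 0 at y ∈ {1}; g ≡ 0 at y ∈ {6}; common: ∅.
  x = 2: f ≡ 0 at y ∈ {2}; g ≡ 0 at y ∈ {0}; common: ∅.
  x = 3: f ≡ 0 at y ∈ {3}; g ≡ 0 at y ∈ {1}; common: ∅.
  x = 4: f ≡ 0 at y ∈ {4}; g ≡ 0 at y ∈ {2}; common: ∅.
  x = 5: f ≡ 0 at y ∈ {5}; g ≡ 0 at y ∈ {3}; common: ∅.
  x = 6: f ≡ 0 at y ∈ {6}; g ≡ 0 at y ∈ {4}; common: ∅.
Collecting: common zeros = ∅, so the count is 0.
Comparison with the Bézout bound: 0 ≤ 2 = deg(f)·deg(g), as expected for curves with no common component (the affine F_7-count falls short of the bound because intersections may lie at infinity, over extension fields, or carry multiplicity).


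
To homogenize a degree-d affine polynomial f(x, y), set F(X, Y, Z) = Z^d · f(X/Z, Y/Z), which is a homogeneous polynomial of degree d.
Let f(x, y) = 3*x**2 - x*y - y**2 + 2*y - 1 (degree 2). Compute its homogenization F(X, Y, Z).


F(X, Y, Z) = 3*X**2 - X*Y - Y**2 + 2*Y*Z - Z**2

deg(f) = 2.
Substitute x = X/Z, y = Y/Z into f, then multiply by Z^2.
  monomial 3·x^2·y^0 ↦ 3·X^2·Y^0·Z^0.
  monomial -1·x^1·y^1 ↦ -1·X^1·Y^1·Z^0.
  monomial -1·x^0·y^2 ↦ -1·X^0·Y^2·Z^0.
  monomial 2·x^0·y^1 ↦ 2·X^0·Y^1·Z^1.
  monomial -1·x^0·y^0 ↦ -1·X^0·Y^0·Z^2.
Collecting: F(X, Y, Z) = 3*X**2 - X*Y - Y**2 + 2*Y*Z - Z**2.


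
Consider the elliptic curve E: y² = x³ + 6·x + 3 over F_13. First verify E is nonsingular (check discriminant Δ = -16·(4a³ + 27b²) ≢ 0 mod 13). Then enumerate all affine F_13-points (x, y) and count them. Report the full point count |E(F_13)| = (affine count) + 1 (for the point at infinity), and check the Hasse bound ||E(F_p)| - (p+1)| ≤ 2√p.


Affine points = {(0, 4), (0, 9), (1, 6), (1, 7), (2, 6), (2, 7), (3, 3), (3, 10), (4, 0), (8, 2), (8, 11), (10, 6), (10, 7), (11, 3), (11, 10), (12, 3), (12, 10)}; affine count = 17; |E(F_13)| = 18.

Discriminant check: Δ ∝ 4a³ + 27b² = 4·6³ + 27·3² = 4·216 + 27·9 ≡ 2 (mod 13). Nonzero ⇒ E is nonsingular.
For each x ∈ F_13, compute rhs = x³ + 6·x + 3 mod 13, then count y ∈ F_13 with y² ≡ rhs.
  x = 0: rhs = 3, matching y values: 4, 9 (2 points).
  x = 1: rhs = 10, matching y values: 6, 7 (2 points).
  x = 2: rhs = 10, matching y values: 6, 7 (2 points).
  x = 3: rhs = 9, matching y values: 3, 10 (2 points).
  x = 4: rhs = 0, matching y values: 0 (1 points).
  x = 5: rhs = 2, matching y values: none (0 points).
  x = 6: rhs = 8, matching y values: none (0 points).
  x = 7: rhs = 11, matching y values: none (0 points).
  x = 8: rhs = 4, matching y values: 2, 11 (2 points).
  x = 9: rhs = 6, matching y values: none (0 points).
  x = 10: rhs = 10, matching y values: 6, 7 (2 points).
  x = 11: rhs = 9, matching y values: 3, 10 (2 points).
  x = 12: rhs = 9, matching y values: 3, 10 (2 points).
Total affine count: 17.
Full point count |E(F_13)| = 17 + 1 = 18.
Hasse bound: |18 − (13+1)| = |4| = 4 ≤ 2√13 ≈ 7.2111 ✓.


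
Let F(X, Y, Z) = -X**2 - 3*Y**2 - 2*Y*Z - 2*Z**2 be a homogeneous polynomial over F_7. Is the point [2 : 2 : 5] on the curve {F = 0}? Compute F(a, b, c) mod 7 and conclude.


F(2,2,5) ≡ 5 (mod 7); P is NOT on the curve.

Evaluate F(2, 2, 5) term-by-term (mod 7).
  -X**2 ↦ -1·4·1·1 = -4
  -3*Y**2 ↦ -3·1·4·1 = -12
  -2*Y*Z ↦ -2·1·2·5 = -20
  -2*Z**2 ↦ -2·1·1·25 = -50
Sum: F(2, 2, 5) = (-4) + (-12) + (-20) + (-50) = -86.
Reducing mod 7: -86 ≡ 5 (mod 7).
Since F(a, b, c) ≡ 5 ≠ 0 (mod 7), P does NOT lie on the curve.


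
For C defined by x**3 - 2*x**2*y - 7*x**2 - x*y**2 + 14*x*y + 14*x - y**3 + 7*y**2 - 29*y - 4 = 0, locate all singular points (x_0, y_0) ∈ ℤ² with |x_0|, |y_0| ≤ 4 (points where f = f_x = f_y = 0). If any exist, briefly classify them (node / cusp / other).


Singular points: {(3, 1)}; classification: cusp.

Compute partial derivatives:
  f_x = 3*x**2 - 4*x*y - 14*x - y**2 + 14*y + 14.
  f_y = -2*x**2 - 2*x*y + 14*x - 3*y**2 + 14*y - 29.
Scan x_0 ∈ {−4, ..., 4}. For each x_0, f_y(x_0, y) is a polynomial in y; find its integer roots y ∈ {−4, ..., 4}, then test f_x and f at those candidates.
  x = -4: f_y(-4, y) = -3*y**2 + 22*y - 117; no integer root y with |y| ≤ 4.
  x = -3: f_y(-3, y) = -3*y**2 + 20*y - 89; no integer root y with |y| ≤ 4.
  x = -2: f_y(-2, y) = -3*y**2 + 18*y - 65; no integer root y with |y| ≤ 4.
  x = -1: f_y(-1, y) = -3*y**2 + 16*y - 45; no integer root y with |y| ≤ 4.
  x = 0: f_y(0, y) = -3*y**2 + 14*y - 29; no integer root y with |y| ≤ 4.
  x = 1: f_y(1, y) = -3*y**2 + 12*y - 17; no integer root y with |y| ≤ 4.
  x = 2: f_y(2, y) = -3*y**2 + 10*y - 9; no integer root y with |y| ≤ 4.
  x = 3: f_y(3, y) = -3*y**2 + 8*y - 5; vanishes at y ∈ {1}. (3, 1): f_x = 0, f = 0 — SINGULAR.
  x = 4: f_y(4, y) = -3*y**2 + 6*y - 5; no integer root y with |y| ≤ 4.
Only singular point on the grid: (3, 1).
Classify: substitute x = 3 + u, y = 1 + v and expand: f = u**3 - 2*u**2*v - u*v**2 - v**3 + v**2.
No constant or linear terms (consistent with a singular point). Quadratic part: v**2. Cubic part: u**3 - 2*u**2*v - u*v**2 - v**3.
The quadratic part v**2 is a perfect square, so there is a single (double) tangent line v = 0, i.e. y = 1. Restricting the cubic part to that line (v = 0) leaves u**3 ≠ 0, so f is not divisible by v and the branch is v² ≈ -u**3 to lowest order — this is a cusp.
Classification: cusp.


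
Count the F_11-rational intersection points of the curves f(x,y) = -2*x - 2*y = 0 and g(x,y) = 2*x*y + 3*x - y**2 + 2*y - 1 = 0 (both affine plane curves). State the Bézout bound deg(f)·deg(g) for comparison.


Common zeros: {(2, 9)}; count = 1; Bézout bound = 2.

deg(f) = 1, deg(g) = 2, so Bézout bound = 2.
Scan x ∈ F_11. For each x, list the y ∈ F_11 with f(x, y) ≡ 0 and those with g(x, y) ≡ 0 (mod 11); the common zeros in that column are the intersection.
  x = 0: f ≡ 0 at y ∈ {0}; g ≡ 0 at y ∈ {1}; common: ∅.
  x = 1: f ≡ 0 at y ∈ {10}; g ≡ 0 at y ∈ ∅; common: ∅.
  x = 2: f ≡ 0 at y ∈ {9}; g ≡ 0 at y ∈ {8, 9}; common: {9}.
  x = 3: f ≡ 0 at y ∈ {8}; g ≡ 0 at y ∈ ∅; common: ∅.
  x = 4: f ≡ 0 at y ∈ {7}; g ≡ 0 at y ∈ {0, 10}; common: ∅.
  x = 5: f ≡ 0 at y ∈ {6}; g ≡ 0 at y ∈ ∅; common: ∅.
  x = 6: f ≡ 0 at y ∈ {5}; g ≡ 0 at y ∈ {7}; common: ∅.
  x = 7: f ≡ 0 at y ∈ {4}; g ≡ 0 at y ∈ ∅; common: ∅.
  x = 8: f ≡ 0 at y ∈ {3}; g ≡ 0 at y ∈ {2, 5}; common: ∅.
  x = 9: f ≡ 0 at y ∈ {2}; g ≡ 0 at y ∈ {3, 6}; common: ∅.
  x = 10: f ≡ 0 at y ∈ {1}; g ≡ 0 at y ∈ ∅; common: ∅.
Collecting: common zeros = {(2, 9)}, so the count is 1.
Comparison with the Bézout bound: 1 ≤ 2 = deg(f)·deg(g), as expected for curves with no common component (the affine F_11-count falls short of the bound because intersections may lie at infinity, over extension fields, or carry multiplicity).


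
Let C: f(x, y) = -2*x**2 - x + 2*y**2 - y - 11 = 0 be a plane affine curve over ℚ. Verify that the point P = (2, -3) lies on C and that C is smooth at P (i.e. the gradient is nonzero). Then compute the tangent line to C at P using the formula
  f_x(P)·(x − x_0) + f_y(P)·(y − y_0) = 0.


Tangent line at P: -9*x - 13*y - 21 = 0.

Step 1: f(2, -3) = 0, so P lies on C.
Step 2: partial derivatives
  f_x(x, y) = -4*x - 1, f_y(x, y) = 4*y - 1.
  f_x(P) = -9, f_y(P) = -13 (gradient nonzero, so P is smooth).
Step 3: tangent line at P: -9·(x − 2) + -13·(y − -3) = 0.
Expanding: -9*x - 13*y - 21 = 0.


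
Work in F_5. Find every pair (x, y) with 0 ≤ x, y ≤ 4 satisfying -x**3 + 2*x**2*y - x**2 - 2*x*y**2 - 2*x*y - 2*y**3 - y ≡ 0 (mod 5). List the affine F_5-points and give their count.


Affine F_5-points: {(0, 0), (2, 1), (4, 0)}; count = 3.

For each of the 25 pairs (x, y) ∈ F_5², evaluate f(x, y) mod 5. Record the zeros.
  x = 0: [0↦0, 1↦2, 2↦2, 3↦3, 4↦3]  zeros at y ∈ {0}
  x = 1: [0↦3, 1↦3, 2↦2, 3↦3, 4↦4]  zeros at y ∈ ∅
  x = 2: [0↦3, 1↦0, 2↦2, 3↦2, 4↦3]  zeros at y ∈ {1}
  x = 3: [0↦4, 1↦2, 2↦1, 3↦4, 4↦4]  zeros at y ∈ ∅
  x = 4: [0↦0, 1↦3, 2↦3, 3↦3, 4↦1]  zeros at y ∈ {0}
Collecting zeros: affine points = {(0, 0), (2, 1), (4, 0)}.
Total count |C(F_5)_aff| = 3.


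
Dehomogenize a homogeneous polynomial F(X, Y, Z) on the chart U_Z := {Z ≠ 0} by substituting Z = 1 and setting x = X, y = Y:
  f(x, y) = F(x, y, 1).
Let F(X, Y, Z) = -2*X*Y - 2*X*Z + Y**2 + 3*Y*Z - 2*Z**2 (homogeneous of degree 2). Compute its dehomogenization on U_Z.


f(x, y) = -2*x*y - 2*x + y**2 + 3*y - 2

On U_Z we set Z = 1. Each monomial c·X^i·Y^j·Z^k in F becomes c·x^i·y^j·1^k = c·x^i·y^j.
Substituting Z = 1: F(X, Y, 1) = -2*x*y - 2*x + y**2 + 3*y - 2.
Note: deg(f) ≤ deg(F) = 2; strict inequality happens when F is divisible by Z (lost terms).


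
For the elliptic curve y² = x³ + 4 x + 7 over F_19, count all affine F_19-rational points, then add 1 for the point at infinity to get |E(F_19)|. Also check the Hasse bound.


Affine points = {(0, 8), (0, 11), (2, 2), (2, 17), (4, 7), (4, 12), (5, 0), (6, 0), (7, 6), (7, 13), (8, 0), (12, 4), (12, 15), (16, 5), (16, 14)}; affine count = 15; |E(F_19)| = 16.

Discriminant check: Δ ∝ 4a³ + 27b² = 4·4³ + 27·7² = 4·64 + 27·49 ≡ 2 (mod 19). Nonzero ⇒ E is nonsingular.
For each x ∈ F_19, compute rhs = x³ + 4·x + 7 mod 19, then count y ∈ F_19 with y² ≡ rhs.
  x = 0: rhs = 7, matching y values: 8, 11 (2 points).
  x = 1: rhs = 12, matching y values: none (0 points).
  x = 2: rhs = 4, matching y values: 2, 17 (2 points).
  x = 3: rhs = 8, matching y values: none (0 points).
  x = 4: rhs = 11, matching y values: 7, 12 (2 points).
  x = 5: rhs = 0, matching y values: 0 (1 points).
  x = 6: rhs = 0, matching y values: 0 (1 points).
  x = 7: rhs = 17, matching y values: 6, 13 (2 points).
  x = 8: rhs = 0, matching y values: 0 (1 points).
  x = 9: rhs = 12, matching y values: none (0 points).
  x = 10: rhs = 2, matching y values: none (0 points).
  x = 11: rhs = 14, matching y values: none (0 points).
  x = 12: rhs = 16, matching y values: 4, 15 (2 points).
  x = 13: rhs = 14, matching y values: none (0 points).
  x = 14: rhs = 14, matching y values: none (0 points).
  x = 15: rhs = 3, matching y values: none (0 points).
  x = 16: rhs = 6, matching y values: 5, 14 (2 points).
  x = 17: rhs = 10, matching y values: none (0 points).
  x = 18: rhs = 2, matching y values: none (0 points).
Total affine count: 15.
Full point count |E(F_19)| = 15 + 1 = 16.
Hasse bound: |16 − (19+1)| = |-4| = 4 ≤ 2√19 ≈ 8.7178 ✓.


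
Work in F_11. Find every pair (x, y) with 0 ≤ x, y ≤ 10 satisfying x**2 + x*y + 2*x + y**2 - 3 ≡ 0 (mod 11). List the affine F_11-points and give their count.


Affine F_11-points: {(0, 5), (0, 6), (1, 0), (1, 10), (3, 2), (3, 6), (4, 2), (4, 5), (8, 0), (8, 3), (9, 3), (9, 10)}; count = 12.

For each of the 121 pairs (x, y) ∈ F_11², evaluate f(x, y) mod 11. Record the zeros.
  x = 0: [0↦8, 1↦9, 2↦1, 3↦6, 4↦2, 5↦0, 6↦0, 7↦2, 8↦6, 9↦1, 10↦9]  zeros at y ∈ {5, 6}
  x = 1: [0↦0, 1↦2, 2↦6, 3↦1, 4↦9, 5↦8, 6↦9, 7↦1, 8↦6, 9↦2, 10↦0]  zeros at y ∈ {0, 10}
  x = 2: [0↦5, 1↦8, 2↦2, 3↦9, 4↦7, 5↦7, 6↦9, 7↦2, 8↦8, 9↦5, 10↦4]  zeros at y ∈ ∅
  x = 3: [0↦1, 1↦5, 2↦0, 3↦8, 4↦7, 5↦8, 6↦0, 7↦5, 8↦1, 9↦10, 10↦10]  zeros at y ∈ {2, 6}
  x = 4: [0↦10, 1↦4, 2↦0, 3↦9, 4↦9, 5↦0, 6↦4, 7↦10, 8↦7, 9↦6, 10↦7]  zeros at y ∈ {2, 5}
  x = 5: [0↦10, 1↦5, 2↦2, 3↦1, 4↦2, 5↦5, 6↦10, 7↦6, 8↦4, 9↦4, 10↦6]  zeros at y ∈ ∅
  x = 6: [0↦1, 1↦8, 2↦6, 3↦6, 4↦8, 5↦1, 6↦7, 7↦4, 8↦3, 9↦4, 10↦7]  zeros at y ∈ ∅
  x = 7: [0↦5, 1↦2, 2↦1, 3↦2, 4↦5, 5↦10, 6↦6, 7↦4, 8↦4, 9↦6, 10↦10]  zeros at y ∈ ∅
  x = 8: [0↦0, 1↦9, 2↦9, 3↦0, 4↦4, 5↦10, 6↦7, 7↦6, 8↦7, 9↦10, 10↦4]  zeros at y ∈ {0, 3}
  x = 9: [0↦8, 1↦7, 2↦8, 3↦0, 4↦5, 5↦1, 6↦10, 7↦10, 8↦1, 9↦5, 10↦0]  zeros at y ∈ {3, 10}
  x = 10: [0↦7, 1↦7, 2↦9, 3↦2, 4↦8, 5↦5, 6↦4, 7↦5, 8↦8, 9↦2, 10↦9]  zeros at y ∈ ∅
Collecting zeros: affine points = {(0, 5), (0, 6), (1, 0), (1, 10), (3, 2), (3, 6), (4, 2), (4, 5), (8, 0), (8, 3), (9, 3), (9, 10)}.
Total count |C(F_11)_aff| = 12.


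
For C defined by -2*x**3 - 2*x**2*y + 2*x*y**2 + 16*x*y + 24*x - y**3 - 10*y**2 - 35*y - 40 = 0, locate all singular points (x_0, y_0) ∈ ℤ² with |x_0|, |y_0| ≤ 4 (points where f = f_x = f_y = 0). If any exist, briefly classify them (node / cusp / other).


Singular points: {(1, -3)}; classification: cusp.

Compute partial derivatives:
  f_x = -6*x**2 - 4*x*y + 2*y**2 + 16*y + 24.
  f_y = -2*x**2 + 4*x*y + 16*x - 3*y**2 - 20*y - 35.
Scan x_0 ∈ {−4, ..., 4}. For each x_0, f_y(x_0, y) is a polynomial in y; find its integer roots y ∈ {−4, ..., 4}, then test f_x and f at those candidates.
  x = -4: f_y(-4, y) = -3*y**2 - 36*y - 131; no integer root y with |y| ≤ 4.
  x = -3: f_y(-3, y) = -3*y**2 - 32*y - 101; no integer root y with |y| ≤ 4.
  x = -2: f_y(-2, y) = -3*y**2 - 28*y - 75; no integer root y with |y| ≤ 4.
  x = -1: f_y(-1, y) = -3*y**2 - 24*y - 53; no integer root y with |y| ≤ 4.
  x = 0: f_y(0, y) = -3*y**2 - 20*y - 35; no integer root y with |y| ≤ 4.
  x = 1: f_y(1, y) = -3*y**2 - 16*y - 21; vanishes at y ∈ {-3}. (1, -3): f_x = 0, f = 0 — SINGULAR.
  x = 2: f_y(2, y) = -3*y**2 - 12*y - 11; no integer root y with |y| ≤ 4.
  x = 3: f_y(3, y) = -3*y**2 - 8*y - 5; vanishes at y ∈ {-1}. (3, -1): f_x = -32 ≠ 0.
  x = 4: f_y(4, y) = -3*y**2 - 4*y - 3; no integer root y with |y| ≤ 4.
Only singular point on the grid: (1, -3).
Classify: substitute x = 1 + u, y = -3 + v and expand: f = -2*u**3 - 2*u**2*v + 2*u*v**2 - v**3 + v**2.
No constant or linear terms (consistent with a singular point). Quadratic part: v**2. Cubic part: -2*u**3 - 2*u**2*v + 2*u*v**2 - v**3.
The quadratic part v**2 is a perfect square, so there is a single (double) tangent line v = 0, i.e. y = -3. Restricting the cubic part to that line (v = 0) leaves -2*u**3 ≠ 0, so f is not divisible by v and the branch is v² ≈ 2*u**3 to lowest order — this is a cusp.
Classification: cusp.


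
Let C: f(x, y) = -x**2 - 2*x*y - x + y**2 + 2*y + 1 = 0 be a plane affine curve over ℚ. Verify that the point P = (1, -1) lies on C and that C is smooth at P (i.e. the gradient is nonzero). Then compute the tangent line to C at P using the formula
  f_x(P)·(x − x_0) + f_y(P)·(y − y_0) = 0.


Tangent line at P: -x - 2*y - 1 = 0.

Step 1: f(1, -1) = 0, so P lies on C.
Step 2: partial derivatives
  f_x(x, y) = -2*x - 2*y - 1, f_y(x, y) = -2*x + 2*y + 2.
  f_x(P) = -1, f_y(P) = -2 (gradient nonzero, so P is smooth).
Step 3: tangent line at P: -1·(x − 1) + -2·(y − -1) = 0.
Expanding: -x - 2*y - 1 = 0.


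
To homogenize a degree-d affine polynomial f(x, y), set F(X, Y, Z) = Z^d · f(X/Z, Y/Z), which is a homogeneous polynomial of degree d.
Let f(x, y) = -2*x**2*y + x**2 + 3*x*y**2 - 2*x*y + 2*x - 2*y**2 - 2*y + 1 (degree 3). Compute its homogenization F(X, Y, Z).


F(X, Y, Z) = -2*X**2*Y + X**2*Z + 3*X*Y**2 - 2*X*Y*Z + 2*X*Z**2 - 2*Y**2*Z - 2*Y*Z**2 + Z**3

deg(f) = 3.
Substitute x = X/Z, y = Y/Z into f, then multiply by Z^3.
  monomial -2·x^2·y^1 ↦ -2·X^2·Y^1·Z^0.
  monomial 1·x^2·y^0 ↦ 1·X^2·Y^0·Z^1.
  monomial 3·x^1·y^2 ↦ 3·X^1·Y^2·Z^0.
  monomial -2·x^1·y^1 ↦ -2·X^1·Y^1·Z^1.
  monomial 2·x^1·y^0 ↦ 2·X^1·Y^0·Z^2.
  monomial -2·x^0·y^2 ↦ -2·X^0·Y^2·Z^1.
  monomial -2·x^0·y^1 ↦ -2·X^0·Y^1·Z^2.
  monomial 1·x^0·y^0 ↦ 1·X^0·Y^0·Z^3.
Collecting: F(X, Y, Z) = -2*X**2*Y + X**2*Z + 3*X*Y**2 - 2*X*Y*Z + 2*X*Z**2 - 2*Y**2*Z - 2*Y*Z**2 + Z**3.


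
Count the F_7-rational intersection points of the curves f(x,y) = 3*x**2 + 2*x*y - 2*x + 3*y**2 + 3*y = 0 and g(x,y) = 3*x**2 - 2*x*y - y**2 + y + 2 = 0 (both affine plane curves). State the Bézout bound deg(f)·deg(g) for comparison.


Common zeros: {(0, 6), (2, 4), (3, 4)}; count = 3; Bézout bound = 4.

deg(f) = 2, deg(g) = 2, so Bézout bound = 4.
Scan x ∈ F_7. For each x, list the y ∈ F_7 with f(x, y) ≡ 0 and those with g(x, y) ≡ 0 (mod 7); the common zeros in that column are the intersection.
  x = 0: f ≡ 0 at y ∈ {0, 6}; g ≡ 0 at y ∈ {2, 6}; common: {6}.
  x = 1: f ≡ 0 at y ∈ ∅; g ≡ 0 at y ∈ {3}; common: ∅.
  x = 2: f ≡ 0 at y ∈ {3, 4}; g ≡ 0 at y ∈ {0, 4}; common: {4}.
  x = 3: f ≡ 0 at y ∈ {0, 4}; g ≡ 0 at y ∈ {4, 5}; common: {4}.
  x = 4: f ≡ 0 at y ∈ ∅; g ≡ 0 at y ∈ {1, 6}; common: ∅.
  x = 5: f ≡ 0 at y ∈ ∅; g ≡ 0 at y ∈ {0, 5}; common: ∅.
  x = 6: f ≡ 0 at y ∈ {3, 6}; g ≡ 0 at y ∈ {1, 2}; common: ∅.
Collecting: common zeros = {(0, 6), (2, 4), (3, 4)}, so the count is 3.
Comparison with the Bézout bound: 3 ≤ 4 = deg(f)·deg(g), as expected for curves with no common component (the affine F_7-count falls short of the bound because intersections may lie at infinity, over extension fields, or carry multiplicity).
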